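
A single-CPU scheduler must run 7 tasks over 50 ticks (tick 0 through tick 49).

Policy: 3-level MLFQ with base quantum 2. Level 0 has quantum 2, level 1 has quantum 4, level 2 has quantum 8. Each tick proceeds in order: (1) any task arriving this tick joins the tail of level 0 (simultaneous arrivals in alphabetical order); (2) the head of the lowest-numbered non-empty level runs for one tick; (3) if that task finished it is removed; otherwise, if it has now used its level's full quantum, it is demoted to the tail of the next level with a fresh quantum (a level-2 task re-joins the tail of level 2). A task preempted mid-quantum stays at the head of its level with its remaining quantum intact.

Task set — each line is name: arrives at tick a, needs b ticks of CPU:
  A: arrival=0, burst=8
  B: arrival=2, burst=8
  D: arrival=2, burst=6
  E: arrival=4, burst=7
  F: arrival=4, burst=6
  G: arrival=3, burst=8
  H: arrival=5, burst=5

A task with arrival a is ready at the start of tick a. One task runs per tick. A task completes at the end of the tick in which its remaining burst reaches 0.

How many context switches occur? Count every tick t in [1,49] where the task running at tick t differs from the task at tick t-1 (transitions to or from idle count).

t=0: L0/L1/L2 = A/-/- → run A
t=1: L0/L1/L2 = A/-/- → run A
t=2: L0/L1/L2 = BD/A/- → run B
t=3: L0/L1/L2 = BDG/A/- → run B
t=4: L0/L1/L2 = DGEF/AB/- → run D
t=5: L0/L1/L2 = DGEFH/AB/- → run D
t=6: L0/L1/L2 = GEFH/ABD/- → run G
t=7: L0/L1/L2 = GEFH/ABD/- → run G
t=8: L0/L1/L2 = EFH/ABDG/- → run E
t=9: L0/L1/L2 = EFH/ABDG/- → run E
t=10: L0/L1/L2 = FH/ABDGE/- → run F
t=11: L0/L1/L2 = FH/ABDGE/- → run F
t=12: L0/L1/L2 = H/ABDGEF/- → run H
t=13: L0/L1/L2 = H/ABDGEF/- → run H
t=14: L0/L1/L2 = -/ABDGEFH/- → run A
t=15: L0/L1/L2 = -/ABDGEFH/- → run A
t=16: L0/L1/L2 = -/ABDGEFH/- → run A
t=17: L0/L1/L2 = -/ABDGEFH/- → run A
t=18: L0/L1/L2 = -/BDGEFH/A → run B
t=19: L0/L1/L2 = -/BDGEFH/A → run B
t=20: L0/L1/L2 = -/BDGEFH/A → run B
t=21: L0/L1/L2 = -/BDGEFH/A → run B
t=22: L0/L1/L2 = -/DGEFH/AB → run D
t=23: L0/L1/L2 = -/DGEFH/AB → run D
t=24: L0/L1/L2 = -/DGEFH/AB → run D
t=25: L0/L1/L2 = -/DGEFH/AB → run D
t=26: L0/L1/L2 = -/GEFH/AB → run G
t=27: L0/L1/L2 = -/GEFH/AB → run G
t=28: L0/L1/L2 = -/GEFH/AB → run G
t=29: L0/L1/L2 = -/GEFH/AB → run G
t=30: L0/L1/L2 = -/EFH/ABG → run E
t=31: L0/L1/L2 = -/EFH/ABG → run E
t=32: L0/L1/L2 = -/EFH/ABG → run E
t=33: L0/L1/L2 = -/EFH/ABG → run E
t=34: L0/L1/L2 = -/FH/ABGE → run F
t=35: L0/L1/L2 = -/FH/ABGE → run F
t=36: L0/L1/L2 = -/FH/ABGE → run F
t=37: L0/L1/L2 = -/FH/ABGE → run F
t=38: L0/L1/L2 = -/H/ABGE → run H
t=39: L0/L1/L2 = -/H/ABGE → run H
t=40: L0/L1/L2 = -/H/ABGE → run H
t=41: L0/L1/L2 = -/-/ABGE → run A
t=42: L0/L1/L2 = -/-/ABGE → run A
t=43: L0/L1/L2 = -/-/BGE → run B
t=44: L0/L1/L2 = -/-/BGE → run B
t=45: L0/L1/L2 = -/-/GE → run G
t=46: L0/L1/L2 = -/-/GE → run G
t=47: L0/L1/L2 = -/-/E → run E
t=48: (idle)
t=49: (idle)

context switches = 18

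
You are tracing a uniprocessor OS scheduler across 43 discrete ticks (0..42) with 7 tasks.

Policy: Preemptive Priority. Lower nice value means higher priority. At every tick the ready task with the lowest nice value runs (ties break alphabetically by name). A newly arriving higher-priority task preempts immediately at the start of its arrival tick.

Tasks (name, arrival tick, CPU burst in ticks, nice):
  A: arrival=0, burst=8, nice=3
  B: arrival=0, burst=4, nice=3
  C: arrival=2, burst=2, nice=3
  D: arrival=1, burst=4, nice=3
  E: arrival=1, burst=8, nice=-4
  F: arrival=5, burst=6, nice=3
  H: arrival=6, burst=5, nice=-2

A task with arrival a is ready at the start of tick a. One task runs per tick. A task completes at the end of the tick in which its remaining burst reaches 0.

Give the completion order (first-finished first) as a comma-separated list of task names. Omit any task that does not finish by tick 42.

completion order = E, H, A, B, C, D, F

t=0: ready={A,B} → run A
t=1: ready={A,B,D,E} → run E
t=2: ready={A,B,C,D,E} → run E
t=3: ready={A,B,C,D,E} → run E
t=4: ready={A,B,C,D,E} → run E
t=5: ready={A,B,C,D,E,F} → run E
t=6: ready={A,B,C,D,E,F,H} → run E
t=7: ready={A,B,C,D,E,F,H} → run E
t=8: ready={A,B,C,D,E,F,H} → run E
t=9: ready={A,B,C,D,F,H} → run H
t=10: ready={A,B,C,D,F,H} → run H
t=11: ready={A,B,C,D,F,H} → run H
t=12: ready={A,B,C,D,F,H} → run H
t=13: ready={A,B,C,D,F,H} → run H
t=14: ready={A,B,C,D,F} → run A
t=15: ready={A,B,C,D,F} → run A
t=16: ready={A,B,C,D,F} → run A
t=17: ready={A,B,C,D,F} → run A
t=18: ready={A,B,C,D,F} → run A
t=19: ready={A,B,C,D,F} → run A
t=20: ready={A,B,C,D,F} → run A
t=21: ready={B,C,D,F} → run B
t=22: ready={B,C,D,F} → run B
t=23: ready={B,C,D,F} → run B
t=24: ready={B,C,D,F} → run B
t=25: ready={C,D,F} → run C
t=26: ready={C,D,F} → run C
t=27: ready={D,F} → run D
t=28: ready={D,F} → run D
t=29: ready={D,F} → run D
t=30: ready={D,F} → run D
t=31: ready={F} → run F
t=32: ready={F} → run F
t=33: ready={F} → run F
t=34: ready={F} → run F
t=35: ready={F} → run F
t=36: ready={F} → run F
t=37: (idle)
t=38: (idle)
t=39: (idle)
t=40: (idle)
t=41: (idle)
t=42: (idle)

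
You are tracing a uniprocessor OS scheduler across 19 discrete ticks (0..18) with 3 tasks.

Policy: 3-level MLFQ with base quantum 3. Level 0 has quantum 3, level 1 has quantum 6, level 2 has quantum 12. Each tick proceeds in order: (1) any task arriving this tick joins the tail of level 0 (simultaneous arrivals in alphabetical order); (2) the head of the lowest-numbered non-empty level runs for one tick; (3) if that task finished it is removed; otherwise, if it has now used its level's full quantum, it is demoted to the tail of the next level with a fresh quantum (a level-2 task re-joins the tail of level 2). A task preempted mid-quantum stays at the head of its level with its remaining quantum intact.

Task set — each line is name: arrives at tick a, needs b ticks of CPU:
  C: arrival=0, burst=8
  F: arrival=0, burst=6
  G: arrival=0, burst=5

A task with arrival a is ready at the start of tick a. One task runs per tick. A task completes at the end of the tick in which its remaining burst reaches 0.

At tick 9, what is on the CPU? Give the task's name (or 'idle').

t=0: L0/L1/L2 = CFG/-/- → run C
t=1: L0/L1/L2 = CFG/-/- → run C
t=2: L0/L1/L2 = CFG/-/- → run C
t=3: L0/L1/L2 = FG/C/- → run F
t=4: L0/L1/L2 = FG/C/- → run F
t=5: L0/L1/L2 = FG/C/- → run F
t=6: L0/L1/L2 = G/CF/- → run G
t=7: L0/L1/L2 = G/CF/- → run G
t=8: L0/L1/L2 = G/CF/- → run G
t=9: L0/L1/L2 = -/CFG/- → run C
t=10: L0/L1/L2 = -/CFG/- → run C
t=11: L0/L1/L2 = -/CFG/- → run C
t=12: L0/L1/L2 = -/CFG/- → run C
t=13: L0/L1/L2 = -/CFG/- → run C
t=14: L0/L1/L2 = -/FG/- → run F
t=15: L0/L1/L2 = -/FG/- → run F
t=16: L0/L1/L2 = -/FG/- → run F
t=17: L0/L1/L2 = -/G/- → run G
t=18: L0/L1/L2 = -/G/- → run G

running at tick 9 = C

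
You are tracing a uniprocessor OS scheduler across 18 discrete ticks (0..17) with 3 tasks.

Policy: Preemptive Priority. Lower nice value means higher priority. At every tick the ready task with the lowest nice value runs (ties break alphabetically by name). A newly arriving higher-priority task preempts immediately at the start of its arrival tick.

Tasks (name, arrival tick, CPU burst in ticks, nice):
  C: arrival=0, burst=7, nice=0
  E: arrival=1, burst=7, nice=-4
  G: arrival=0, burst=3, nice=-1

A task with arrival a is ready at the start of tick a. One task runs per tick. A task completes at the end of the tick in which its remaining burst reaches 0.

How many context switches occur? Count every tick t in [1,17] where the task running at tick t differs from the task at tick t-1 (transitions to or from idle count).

context switches = 4

t=0: ready={C,G} → run G
t=1: ready={C,E,G} → run E
t=2: ready={C,E,G} → run E
t=3: ready={C,E,G} → run E
t=4: ready={C,E,G} → run E
t=5: ready={C,E,G} → run E
t=6: ready={C,E,G} → run E
t=7: ready={C,E,G} → run E
t=8: ready={C,G} → run G
t=9: ready={C,G} → run G
t=10: ready={C} → run C
t=11: ready={C} → run C
t=12: ready={C} → run C
t=13: ready={C} → run C
t=14: ready={C} → run C
t=15: ready={C} → run C
t=16: ready={C} → run C
t=17: (idle)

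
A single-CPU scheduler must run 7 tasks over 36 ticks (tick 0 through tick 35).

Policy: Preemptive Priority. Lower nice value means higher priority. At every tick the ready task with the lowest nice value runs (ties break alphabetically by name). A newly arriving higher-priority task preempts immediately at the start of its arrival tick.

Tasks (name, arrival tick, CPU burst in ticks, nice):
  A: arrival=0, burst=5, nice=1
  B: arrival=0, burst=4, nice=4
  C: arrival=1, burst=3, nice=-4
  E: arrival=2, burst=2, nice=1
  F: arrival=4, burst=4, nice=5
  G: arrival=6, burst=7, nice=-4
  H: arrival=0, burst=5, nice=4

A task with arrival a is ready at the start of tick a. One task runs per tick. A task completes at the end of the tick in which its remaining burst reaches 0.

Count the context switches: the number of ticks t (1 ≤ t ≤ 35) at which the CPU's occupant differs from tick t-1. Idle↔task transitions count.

t=0: ready={A,B,H} → run A
t=1: ready={A,B,C,H} → run C
t=2: ready={A,B,C,E,H} → run C
t=3: ready={A,B,C,E,H} → run C
t=4: ready={A,B,E,F,H} → run A
t=5: ready={A,B,E,F,H} → run A
t=6: ready={A,B,E,F,G,H} → run G
t=7: ready={A,B,E,F,G,H} → run G
t=8: ready={A,B,E,F,G,H} → run G
t=9: ready={A,B,E,F,G,H} → run G
t=10: ready={A,B,E,F,G,H} → run G
t=11: ready={A,B,E,F,G,H} → run G
t=12: ready={A,B,E,F,G,H} → run G
t=13: ready={A,B,E,F,H} → run A
t=14: ready={A,B,E,F,H} → run A
t=15: ready={B,E,F,H} → run E
t=16: ready={B,E,F,H} → run E
t=17: ready={B,F,H} → run B
t=18: ready={B,F,H} → run B
t=19: ready={B,F,H} → run B
t=20: ready={B,F,H} → run B
t=21: ready={F,H} → run H
t=22: ready={F,H} → run H
t=23: ready={F,H} → run H
t=24: ready={F,H} → run H
t=25: ready={F,H} → run H
t=26: ready={F} → run F
t=27: ready={F} → run F
t=28: ready={F} → run F
t=29: ready={F} → run F
t=30: (idle)
t=31: (idle)
t=32: (idle)
t=33: (idle)
t=34: (idle)
t=35: (idle)

context switches = 9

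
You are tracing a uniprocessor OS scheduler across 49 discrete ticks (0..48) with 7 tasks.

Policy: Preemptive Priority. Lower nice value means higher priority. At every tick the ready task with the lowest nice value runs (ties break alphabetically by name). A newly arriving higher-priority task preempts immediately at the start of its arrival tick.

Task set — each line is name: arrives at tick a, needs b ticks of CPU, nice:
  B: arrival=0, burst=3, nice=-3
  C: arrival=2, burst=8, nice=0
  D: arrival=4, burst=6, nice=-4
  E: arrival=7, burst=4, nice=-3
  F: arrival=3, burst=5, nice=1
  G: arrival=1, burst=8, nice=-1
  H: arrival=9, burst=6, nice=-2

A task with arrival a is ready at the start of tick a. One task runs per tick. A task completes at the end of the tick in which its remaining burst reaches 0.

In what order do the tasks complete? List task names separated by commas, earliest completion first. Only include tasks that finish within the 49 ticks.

t=0: ready={B} → run B
t=1: ready={B,G} → run B
t=2: ready={B,C,G} → run B
t=3: ready={C,F,G} → run G
t=4: ready={C,D,F,G} → run D
t=5: ready={C,D,F,G} → run D
t=6: ready={C,D,F,G} → run D
t=7: ready={C,D,E,F,G} → run D
t=8: ready={C,D,E,F,G} → run D
t=9: ready={C,D,E,F,G,H} → run D
t=10: ready={C,E,F,G,H} → run E
t=11: ready={C,E,F,G,H} → run E
t=12: ready={C,E,F,G,H} → run E
t=13: ready={C,E,F,G,H} → run E
t=14: ready={C,F,G,H} → run H
t=15: ready={C,F,G,H} → run H
t=16: ready={C,F,G,H} → run H
t=17: ready={C,F,G,H} → run H
t=18: ready={C,F,G,H} → run H
t=19: ready={C,F,G,H} → run H
t=20: ready={C,F,G} → run G
t=21: ready={C,F,G} → run G
t=22: ready={C,F,G} → run G
t=23: ready={C,F,G} → run G
t=24: ready={C,F,G} → run G
t=25: ready={C,F,G} → run G
t=26: ready={C,F,G} → run G
t=27: ready={C,F} → run C
t=28: ready={C,F} → run C
t=29: ready={C,F} → run C
t=30: ready={C,F} → run C
t=31: ready={C,F} → run C
t=32: ready={C,F} → run C
t=33: ready={C,F} → run C
t=34: ready={C,F} → run C
t=35: ready={F} → run F
t=36: ready={F} → run F
t=37: ready={F} → run F
t=38: ready={F} → run F
t=39: ready={F} → run F
t=40: (idle)
t=41: (idle)
t=42: (idle)
t=43: (idle)
t=44: (idle)
t=45: (idle)
t=46: (idle)
t=47: (idle)
t=48: (idle)

completion order = B, D, E, H, G, C, F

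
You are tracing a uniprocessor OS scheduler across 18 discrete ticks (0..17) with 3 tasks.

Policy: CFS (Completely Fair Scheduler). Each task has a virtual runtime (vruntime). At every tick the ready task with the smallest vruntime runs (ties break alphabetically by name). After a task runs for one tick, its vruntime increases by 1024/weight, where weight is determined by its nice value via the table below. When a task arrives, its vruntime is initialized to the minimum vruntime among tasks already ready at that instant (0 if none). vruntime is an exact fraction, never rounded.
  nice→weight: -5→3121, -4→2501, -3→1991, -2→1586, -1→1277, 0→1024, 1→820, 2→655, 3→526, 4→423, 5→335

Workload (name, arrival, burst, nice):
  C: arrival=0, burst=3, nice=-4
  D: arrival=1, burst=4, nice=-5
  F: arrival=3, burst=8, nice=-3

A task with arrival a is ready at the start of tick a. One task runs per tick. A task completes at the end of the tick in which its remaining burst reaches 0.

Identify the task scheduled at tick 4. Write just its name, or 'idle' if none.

t=0: vr[C=0] → run C
t=1: vr[C=1024/2501 D=1024/2501] → run C
t=2: vr[C=2048/2501 D=1024/2501] → run D
t=3: vr[C=2048/2501 D=5756928/7805621 F=5756928/7805621] → run D
t=4: vr[C=2048/2501 D=8317952/7805621 F=5756928/7805621] → run F
t=5: vr[C=2048/2501 D=8317952/7805621 F=19454999552/15540991411] → run C
t=6: vr[D=8317952/7805621 F=19454999552/15540991411] → run D
t=7: vr[D=10878976/7805621 F=19454999552/15540991411] → run F
t=8: vr[D=10878976/7805621 F=27447955456/15540991411] → run D
t=9: vr[F=27447955456/15540991411] → run F
t=10: vr[F=35440911360/15540991411] → run F
t=11: vr[F=43433867264/15540991411] → run F
t=12: vr[F=51426823168/15540991411] → run F
t=13: vr[F=59419779072/15540991411] → run F
t=14: vr[F=67412734976/15540991411] → run F
t=15: (idle)
t=16: (idle)
t=17: (idle)

running at tick 4 = F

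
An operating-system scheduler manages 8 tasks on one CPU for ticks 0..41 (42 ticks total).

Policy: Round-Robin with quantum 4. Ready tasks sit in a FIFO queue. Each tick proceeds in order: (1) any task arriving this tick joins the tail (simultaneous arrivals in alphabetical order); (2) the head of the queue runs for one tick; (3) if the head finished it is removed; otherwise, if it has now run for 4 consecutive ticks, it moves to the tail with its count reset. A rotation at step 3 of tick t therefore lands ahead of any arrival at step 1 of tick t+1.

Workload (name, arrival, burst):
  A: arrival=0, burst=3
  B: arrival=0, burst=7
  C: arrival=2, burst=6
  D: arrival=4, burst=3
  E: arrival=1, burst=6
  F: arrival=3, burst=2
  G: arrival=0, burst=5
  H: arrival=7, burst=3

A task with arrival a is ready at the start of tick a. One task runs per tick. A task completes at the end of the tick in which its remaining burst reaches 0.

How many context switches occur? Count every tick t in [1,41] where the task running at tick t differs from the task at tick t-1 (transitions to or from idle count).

t=0: queue=[A,B,G] q_used=0 → run A
t=1: queue=[A,B,G,E] q_used=1 → run A
t=2: queue=[A,B,G,E,C] q_used=2 → run A
t=3: queue=[B,G,E,C,F] q_used=0 → run B
t=4: queue=[B,G,E,C,F,D] q_used=1 → run B
t=5: queue=[B,G,E,C,F,D] q_used=2 → run B
t=6: queue=[B,G,E,C,F,D] q_used=3 → run B
t=7: queue=[G,E,C,F,D,B,H] q_used=0 → run G
t=8: queue=[G,E,C,F,D,B,H] q_used=1 → run G
t=9: queue=[G,E,C,F,D,B,H] q_used=2 → run G
t=10: queue=[G,E,C,F,D,B,H] q_used=3 → run G
t=11: queue=[E,C,F,D,B,H,G] q_used=0 → run E
t=12: queue=[E,C,F,D,B,H,G] q_used=1 → run E
t=13: queue=[E,C,F,D,B,H,G] q_used=2 → run E
t=14: queue=[E,C,F,D,B,H,G] q_used=3 → run E
t=15: queue=[C,F,D,B,H,G,E] q_used=0 → run C
t=16: queue=[C,F,D,B,H,G,E] q_used=1 → run C
t=17: queue=[C,F,D,B,H,G,E] q_used=2 → run C
t=18: queue=[C,F,D,B,H,G,E] q_used=3 → run C
t=19: queue=[F,D,B,H,G,E,C] q_used=0 → run F
t=20: queue=[F,D,B,H,G,E,C] q_used=1 → run F
t=21: queue=[D,B,H,G,E,C] q_used=0 → run D
t=22: queue=[D,B,H,G,E,C] q_used=1 → run D
t=23: queue=[D,B,H,G,E,C] q_used=2 → run D
t=24: queue=[B,H,G,E,C] q_used=0 → run B
t=25: queue=[B,H,G,E,C] q_used=1 → run B
t=26: queue=[B,H,G,E,C] q_used=2 → run B
t=27: queue=[H,G,E,C] q_used=0 → run H
t=28: queue=[H,G,E,C] q_used=1 → run H
t=29: queue=[H,G,E,C] q_used=2 → run H
t=30: queue=[G,E,C] q_used=0 → run G
t=31: queue=[E,C] q_used=0 → run E
t=32: queue=[E,C] q_used=1 → run E
t=33: queue=[C] q_used=0 → run C
t=34: queue=[C] q_used=1 → run C
t=35: (idle)
t=36: (idle)
t=37: (idle)
t=38: (idle)
t=39: (idle)
t=40: (idle)
t=41: (idle)

context switches = 12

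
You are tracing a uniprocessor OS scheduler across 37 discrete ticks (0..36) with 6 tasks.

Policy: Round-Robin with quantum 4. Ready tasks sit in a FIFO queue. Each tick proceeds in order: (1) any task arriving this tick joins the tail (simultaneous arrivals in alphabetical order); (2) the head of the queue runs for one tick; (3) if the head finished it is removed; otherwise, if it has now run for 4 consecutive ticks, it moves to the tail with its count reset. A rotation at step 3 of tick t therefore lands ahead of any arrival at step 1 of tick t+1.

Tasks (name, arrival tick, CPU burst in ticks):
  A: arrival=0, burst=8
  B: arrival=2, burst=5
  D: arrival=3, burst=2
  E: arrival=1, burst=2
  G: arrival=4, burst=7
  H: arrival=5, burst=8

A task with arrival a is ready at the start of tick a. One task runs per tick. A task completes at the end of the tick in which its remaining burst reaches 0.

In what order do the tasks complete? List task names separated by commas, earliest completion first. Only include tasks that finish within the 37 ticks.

t=0: queue=[A] q_used=0 → run A
t=1: queue=[A,E] q_used=1 → run A
t=2: queue=[A,E,B] q_used=2 → run A
t=3: queue=[A,E,B,D] q_used=3 → run A
t=4: queue=[E,B,D,A,G] q_used=0 → run E
t=5: queue=[E,B,D,A,G,H] q_used=1 → run E
t=6: queue=[B,D,A,G,H] q_used=0 → run B
t=7: queue=[B,D,A,G,H] q_used=1 → run B
t=8: queue=[B,D,A,G,H] q_used=2 → run B
t=9: queue=[B,D,A,G,H] q_used=3 → run B
t=10: queue=[D,A,G,H,B] q_used=0 → run D
t=11: queue=[D,A,G,H,B] q_used=1 → run D
t=12: queue=[A,G,H,B] q_used=0 → run A
t=13: queue=[A,G,H,B] q_used=1 → run A
t=14: queue=[A,G,H,B] q_used=2 → run A
t=15: queue=[A,G,H,B] q_used=3 → run A
t=16: queue=[G,H,B] q_used=0 → run G
t=17: queue=[G,H,B] q_used=1 → run G
t=18: queue=[G,H,B] q_used=2 → run G
t=19: queue=[G,H,B] q_used=3 → run G
t=20: queue=[H,B,G] q_used=0 → run H
t=21: queue=[H,B,G] q_used=1 → run H
t=22: queue=[H,B,G] q_used=2 → run H
t=23: queue=[H,B,G] q_used=3 → run H
t=24: queue=[B,G,H] q_used=0 → run B
t=25: queue=[G,H] q_used=0 → run G
t=26: queue=[G,H] q_used=1 → run G
t=27: queue=[G,H] q_used=2 → run G
t=28: queue=[H] q_used=0 → run H
t=29: queue=[H] q_used=1 → run H
t=30: queue=[H] q_used=2 → run H
t=31: queue=[H] q_used=3 → run H
t=32: (idle)
t=33: (idle)
t=34: (idle)
t=35: (idle)
t=36: (idle)

completion order = E, D, A, B, G, H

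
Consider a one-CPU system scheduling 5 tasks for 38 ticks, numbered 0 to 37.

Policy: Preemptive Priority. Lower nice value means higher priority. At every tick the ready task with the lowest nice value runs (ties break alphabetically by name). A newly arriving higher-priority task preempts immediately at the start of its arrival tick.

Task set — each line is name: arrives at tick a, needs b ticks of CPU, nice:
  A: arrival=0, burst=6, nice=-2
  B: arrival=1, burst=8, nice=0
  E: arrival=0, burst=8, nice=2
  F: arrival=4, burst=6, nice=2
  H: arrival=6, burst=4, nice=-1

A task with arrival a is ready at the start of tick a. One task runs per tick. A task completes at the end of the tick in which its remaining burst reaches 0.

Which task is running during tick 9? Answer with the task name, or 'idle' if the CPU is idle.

running at tick 9 = H

t=0: ready={A,E} → run A
t=1: ready={A,B,E} → run A
t=2: ready={A,B,E} → run A
t=3: ready={A,B,E} → run A
t=4: ready={A,B,E,F} → run A
t=5: ready={A,B,E,F} → run A
t=6: ready={B,E,F,H} → run H
t=7: ready={B,E,F,H} → run H
t=8: ready={B,E,F,H} → run H
t=9: ready={B,E,F,H} → run H
t=10: ready={B,E,F} → run B
t=11: ready={B,E,F} → run B
t=12: ready={B,E,F} → run B
t=13: ready={B,E,F} → run B
t=14: ready={B,E,F} → run B
t=15: ready={B,E,F} → run B
t=16: ready={B,E,F} → run B
t=17: ready={B,E,F} → run B
t=18: ready={E,F} → run E
t=19: ready={E,F} → run E
t=20: ready={E,F} → run E
t=21: ready={E,F} → run E
t=22: ready={E,F} → run E
t=23: ready={E,F} → run E
t=24: ready={E,F} → run E
t=25: ready={E,F} → run E
t=26: ready={F} → run F
t=27: ready={F} → run F
t=28: ready={F} → run F
t=29: ready={F} → run F
t=30: ready={F} → run F
t=31: ready={F} → run F
t=32: (idle)
t=33: (idle)
t=34: (idle)
t=35: (idle)
t=36: (idle)
t=37: (idle)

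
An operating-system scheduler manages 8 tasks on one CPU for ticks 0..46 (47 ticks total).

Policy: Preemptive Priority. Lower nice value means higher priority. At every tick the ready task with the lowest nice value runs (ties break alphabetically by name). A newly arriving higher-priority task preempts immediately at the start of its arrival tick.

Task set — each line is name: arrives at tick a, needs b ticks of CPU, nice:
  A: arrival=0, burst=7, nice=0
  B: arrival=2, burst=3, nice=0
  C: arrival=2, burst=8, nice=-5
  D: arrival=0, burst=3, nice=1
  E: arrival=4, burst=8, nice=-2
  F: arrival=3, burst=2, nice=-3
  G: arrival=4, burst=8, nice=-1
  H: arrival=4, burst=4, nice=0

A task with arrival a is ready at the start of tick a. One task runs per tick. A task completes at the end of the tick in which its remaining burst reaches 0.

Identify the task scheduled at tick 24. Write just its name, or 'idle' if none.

running at tick 24 = G

t=0: ready={A,D} → run A
t=1: ready={A,D} → run A
t=2: ready={A,B,C,D} → run C
t=3: ready={A,B,C,D,F} → run C
t=4: ready={A,B,C,D,E,F,G,H} → run C
t=5: ready={A,B,C,D,E,F,G,H} → run C
t=6: ready={A,B,C,D,E,F,G,H} → run C
t=7: ready={A,B,C,D,E,F,G,H} → run C
t=8: ready={A,B,C,D,E,F,G,H} → run C
t=9: ready={A,B,C,D,E,F,G,H} → run C
t=10: ready={A,B,D,E,F,G,H} → run F
t=11: ready={A,B,D,E,F,G,H} → run F
t=12: ready={A,B,D,E,G,H} → run E
t=13: ready={A,B,D,E,G,H} → run E
t=14: ready={A,B,D,E,G,H} → run E
t=15: ready={A,B,D,E,G,H} → run E
t=16: ready={A,B,D,E,G,H} → run E
t=17: ready={A,B,D,E,G,H} → run E
t=18: ready={A,B,D,E,G,H} → run E
t=19: ready={A,B,D,E,G,H} → run E
t=20: ready={A,B,D,G,H} → run G
t=21: ready={A,B,D,G,H} → run G
t=22: ready={A,B,D,G,H} → run G
t=23: ready={A,B,D,G,H} → run G
t=24: ready={A,B,D,G,H} → run G
t=25: ready={A,B,D,G,H} → run G
t=26: ready={A,B,D,G,H} → run G
t=27: ready={A,B,D,G,H} → run G
t=28: ready={A,B,D,H} → run A
t=29: ready={A,B,D,H} → run A
t=30: ready={A,B,D,H} → run A
t=31: ready={A,B,D,H} → run A
t=32: ready={A,B,D,H} → run A
t=33: ready={B,D,H} → run B
t=34: ready={B,D,H} → run B
t=35: ready={B,D,H} → run B
t=36: ready={D,H} → run H
t=37: ready={D,H} → run H
t=38: ready={D,H} → run H
t=39: ready={D,H} → run H
t=40: ready={D} → run D
t=41: ready={D} → run D
t=42: ready={D} → run D
t=43: (idle)
t=44: (idle)
t=45: (idle)
t=46: (idle)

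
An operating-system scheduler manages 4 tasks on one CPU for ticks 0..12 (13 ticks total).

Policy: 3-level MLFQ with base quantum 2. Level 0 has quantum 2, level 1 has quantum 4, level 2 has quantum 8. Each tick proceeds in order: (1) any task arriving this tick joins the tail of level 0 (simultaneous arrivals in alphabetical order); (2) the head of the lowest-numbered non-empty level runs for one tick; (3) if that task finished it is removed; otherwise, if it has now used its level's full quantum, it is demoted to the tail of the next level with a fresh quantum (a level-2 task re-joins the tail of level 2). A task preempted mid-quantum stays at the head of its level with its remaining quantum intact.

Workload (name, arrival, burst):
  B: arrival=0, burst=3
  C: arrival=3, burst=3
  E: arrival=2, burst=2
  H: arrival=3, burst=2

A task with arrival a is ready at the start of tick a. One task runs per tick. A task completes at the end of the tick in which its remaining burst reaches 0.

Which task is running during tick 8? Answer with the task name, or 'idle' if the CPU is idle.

t=0: L0/L1/L2 = B/-/- → run B
t=1: L0/L1/L2 = B/-/- → run B
t=2: L0/L1/L2 = E/B/- → run E
t=3: L0/L1/L2 = ECH/B/- → run E
t=4: L0/L1/L2 = CH/B/- → run C
t=5: L0/L1/L2 = CH/B/- → run C
t=6: L0/L1/L2 = H/BC/- → run H
t=7: L0/L1/L2 = H/BC/- → run H
t=8: L0/L1/L2 = -/BC/- → run B
t=9: L0/L1/L2 = -/C/- → run C
t=10: (idle)
t=11: (idle)
t=12: (idle)

running at tick 8 = B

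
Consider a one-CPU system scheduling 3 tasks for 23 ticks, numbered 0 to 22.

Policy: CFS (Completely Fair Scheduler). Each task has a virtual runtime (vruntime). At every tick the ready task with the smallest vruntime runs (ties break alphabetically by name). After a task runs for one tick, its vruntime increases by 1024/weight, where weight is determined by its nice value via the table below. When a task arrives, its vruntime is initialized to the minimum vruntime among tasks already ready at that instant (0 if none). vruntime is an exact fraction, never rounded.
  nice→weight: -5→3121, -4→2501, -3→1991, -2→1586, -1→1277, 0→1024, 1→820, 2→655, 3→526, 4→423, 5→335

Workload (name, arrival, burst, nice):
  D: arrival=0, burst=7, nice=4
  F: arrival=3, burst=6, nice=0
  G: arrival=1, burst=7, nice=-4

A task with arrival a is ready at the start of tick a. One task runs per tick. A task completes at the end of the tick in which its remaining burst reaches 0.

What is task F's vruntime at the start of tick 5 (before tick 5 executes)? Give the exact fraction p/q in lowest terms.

t=0: vr[D=0] → run D
t=1: vr[D=1024/423 G=1024/423] → run D
t=2: vr[D=2048/423 G=1024/423] → run G
t=3: vr[D=2048/423 F=2994176/1057923 G=2994176/1057923] → run F
t=4: vr[D=2048/423 F=4052099/1057923 G=2994176/1057923] → run G
t=5: vr[D=2048/423 F=4052099/1057923 G=3427328/1057923] → run G
t=6: vr[D=2048/423 F=4052099/1057923 G=3860480/1057923] → run G
t=7: vr[D=2048/423 F=4052099/1057923 G=4293632/1057923] → run F
t=8: vr[D=2048/423 F=5110022/1057923 G=4293632/1057923] → run G
t=9: vr[D=2048/423 F=5110022/1057923 G=4726784/1057923] → run G
t=10: vr[D=2048/423 F=5110022/1057923 G=5159936/1057923] → run F
t=11: vr[D=2048/423 F=6167945/1057923 G=5159936/1057923] → run D
t=12: vr[D=1024/141 F=6167945/1057923 G=5159936/1057923] → run G
t=13: vr[D=1024/141 F=6167945/1057923] → run F
t=14: vr[D=1024/141 F=7225868/1057923] → run F
t=15: vr[D=1024/141 F=8283791/1057923] → run D
t=16: vr[D=4096/423 F=8283791/1057923] → run F
t=17: vr[D=4096/423] → run D
t=18: vr[D=5120/423] → run D
t=19: vr[D=2048/141] → run D
t=20: (idle)
t=21: (idle)
t=22: (idle)

vruntime(F, start of tick 5) = 4052099/1057923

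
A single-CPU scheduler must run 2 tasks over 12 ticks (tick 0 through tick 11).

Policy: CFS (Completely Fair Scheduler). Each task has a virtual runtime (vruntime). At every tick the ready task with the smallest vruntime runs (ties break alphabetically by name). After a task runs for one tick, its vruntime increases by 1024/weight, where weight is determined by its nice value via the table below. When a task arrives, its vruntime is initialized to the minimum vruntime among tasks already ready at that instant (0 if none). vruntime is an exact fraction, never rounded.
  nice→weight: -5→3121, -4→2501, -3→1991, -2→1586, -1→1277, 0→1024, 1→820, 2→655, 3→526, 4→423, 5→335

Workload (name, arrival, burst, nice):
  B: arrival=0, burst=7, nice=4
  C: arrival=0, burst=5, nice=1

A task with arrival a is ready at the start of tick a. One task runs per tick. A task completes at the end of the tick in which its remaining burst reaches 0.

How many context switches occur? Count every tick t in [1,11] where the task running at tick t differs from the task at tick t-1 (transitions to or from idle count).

t=0: vr[B=0 C=0] → run B
t=1: vr[B=1024/423 C=0] → run C
t=2: vr[B=1024/423 C=256/205] → run C
t=3: vr[B=1024/423 C=512/205] → run B
t=4: vr[B=2048/423 C=512/205] → run C
t=5: vr[B=2048/423 C=768/205] → run C
t=6: vr[B=2048/423 C=1024/205] → run B
t=7: vr[B=1024/141 C=1024/205] → run C
t=8: vr[B=1024/141] → run B
t=9: vr[B=4096/423] → run B
t=10: vr[B=5120/423] → run B
t=11: vr[B=2048/141] → run B

context switches = 6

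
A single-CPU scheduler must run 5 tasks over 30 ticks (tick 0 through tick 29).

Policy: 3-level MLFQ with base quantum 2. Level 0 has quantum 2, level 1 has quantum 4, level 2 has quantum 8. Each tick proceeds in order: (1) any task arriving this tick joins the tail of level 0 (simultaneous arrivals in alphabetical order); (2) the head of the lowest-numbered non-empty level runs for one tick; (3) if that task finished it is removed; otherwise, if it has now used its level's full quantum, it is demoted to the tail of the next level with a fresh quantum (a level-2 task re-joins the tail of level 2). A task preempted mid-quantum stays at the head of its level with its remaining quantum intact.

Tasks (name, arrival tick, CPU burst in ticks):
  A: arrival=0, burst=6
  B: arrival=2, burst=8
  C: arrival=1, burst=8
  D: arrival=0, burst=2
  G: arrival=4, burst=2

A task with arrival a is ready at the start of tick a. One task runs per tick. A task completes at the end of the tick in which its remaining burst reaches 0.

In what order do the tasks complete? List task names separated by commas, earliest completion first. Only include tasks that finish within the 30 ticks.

completion order = D, G, A, C, B

t=0: L0/L1/L2 = AD/-/- → run A
t=1: L0/L1/L2 = ADC/-/- → run A
t=2: L0/L1/L2 = DCB/A/- → run D
t=3: L0/L1/L2 = DCB/A/- → run D
t=4: L0/L1/L2 = CBG/A/- → run C
t=5: L0/L1/L2 = CBG/A/- → run C
t=6: L0/L1/L2 = BG/AC/- → run B
t=7: L0/L1/L2 = BG/AC/- → run B
t=8: L0/L1/L2 = G/ACB/- → run G
t=9: L0/L1/L2 = G/ACB/- → run G
t=10: L0/L1/L2 = -/ACB/- → run A
t=11: L0/L1/L2 = -/ACB/- → run A
t=12: L0/L1/L2 = -/ACB/- → run A
t=13: L0/L1/L2 = -/ACB/- → run A
t=14: L0/L1/L2 = -/CB/- → run C
t=15: L0/L1/L2 = -/CB/- → run C
t=16: L0/L1/L2 = -/CB/- → run C
t=17: L0/L1/L2 = -/CB/- → run C
t=18: L0/L1/L2 = -/B/C → run B
t=19: L0/L1/L2 = -/B/C → run B
t=20: L0/L1/L2 = -/B/C → run B
t=21: L0/L1/L2 = -/B/C → run B
t=22: L0/L1/L2 = -/-/CB → run C
t=23: L0/L1/L2 = -/-/CB → run C
t=24: L0/L1/L2 = -/-/B → run B
t=25: L0/L1/L2 = -/-/B → run B
t=26: (idle)
t=27: (idle)
t=28: (idle)
t=29: (idle)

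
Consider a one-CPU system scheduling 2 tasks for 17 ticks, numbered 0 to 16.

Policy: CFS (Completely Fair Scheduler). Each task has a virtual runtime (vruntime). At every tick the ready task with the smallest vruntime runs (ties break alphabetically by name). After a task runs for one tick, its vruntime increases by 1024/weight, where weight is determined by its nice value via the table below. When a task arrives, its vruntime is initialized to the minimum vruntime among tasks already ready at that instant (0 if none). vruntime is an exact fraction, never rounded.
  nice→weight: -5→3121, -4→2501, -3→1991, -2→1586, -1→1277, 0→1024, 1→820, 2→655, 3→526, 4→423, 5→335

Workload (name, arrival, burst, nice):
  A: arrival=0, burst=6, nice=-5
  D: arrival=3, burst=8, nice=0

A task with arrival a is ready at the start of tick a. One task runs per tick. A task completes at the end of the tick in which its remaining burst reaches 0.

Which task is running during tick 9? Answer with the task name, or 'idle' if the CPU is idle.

t=0: vr[A=0] → run A
t=1: vr[A=1024/3121] → run A
t=2: vr[A=2048/3121] → run A
t=3: vr[A=3072/3121 D=3072/3121] → run A
t=4: vr[A=4096/3121 D=3072/3121] → run D
t=5: vr[A=4096/3121 D=6193/3121] → run A
t=6: vr[A=5120/3121 D=6193/3121] → run A
t=7: vr[D=6193/3121] → run D
t=8: vr[D=9314/3121] → run D
t=9: vr[D=12435/3121] → run D
t=10: vr[D=15556/3121] → run D
t=11: vr[D=18677/3121] → run D
t=12: vr[D=21798/3121] → run D
t=13: vr[D=24919/3121] → run D
t=14: (idle)
t=15: (idle)
t=16: (idle)

running at tick 9 = D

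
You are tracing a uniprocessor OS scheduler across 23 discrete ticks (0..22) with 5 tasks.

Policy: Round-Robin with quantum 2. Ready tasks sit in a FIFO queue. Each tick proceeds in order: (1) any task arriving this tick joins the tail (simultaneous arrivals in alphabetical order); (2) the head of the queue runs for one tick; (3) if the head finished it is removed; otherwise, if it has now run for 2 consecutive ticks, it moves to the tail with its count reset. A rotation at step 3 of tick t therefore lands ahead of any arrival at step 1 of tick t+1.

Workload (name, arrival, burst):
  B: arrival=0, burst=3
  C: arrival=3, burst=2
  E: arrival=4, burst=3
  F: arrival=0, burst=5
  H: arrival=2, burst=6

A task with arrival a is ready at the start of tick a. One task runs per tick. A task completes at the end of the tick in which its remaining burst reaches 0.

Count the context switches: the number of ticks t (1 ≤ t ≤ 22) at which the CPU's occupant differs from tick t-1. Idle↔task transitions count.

t=0: queue=[B,F] q_used=0 → run B
t=1: queue=[B,F] q_used=1 → run B
t=2: queue=[F,B,H] q_used=0 → run F
t=3: queue=[F,B,H,C] q_used=1 → run F
t=4: queue=[B,H,C,F,E] q_used=0 → run B
t=5: queue=[H,C,F,E] q_used=0 → run H
t=6: queue=[H,C,F,E] q_used=1 → run H
t=7: queue=[C,F,E,H] q_used=0 → run C
t=8: queue=[C,F,E,H] q_used=1 → run C
t=9: queue=[F,E,H] q_used=0 → run F
t=10: queue=[F,E,H] q_used=1 → run F
t=11: queue=[E,H,F] q_used=0 → run E
t=12: queue=[E,H,F] q_used=1 → run E
t=13: queue=[H,F,E] q_used=0 → run H
t=14: queue=[H,F,E] q_used=1 → run H
t=15: queue=[F,E,H] q_used=0 → run F
t=16: queue=[E,H] q_used=0 → run E
t=17: queue=[H] q_used=0 → run H
t=18: queue=[H] q_used=1 → run H
t=19: (idle)
t=20: (idle)
t=21: (idle)
t=22: (idle)

context switches = 11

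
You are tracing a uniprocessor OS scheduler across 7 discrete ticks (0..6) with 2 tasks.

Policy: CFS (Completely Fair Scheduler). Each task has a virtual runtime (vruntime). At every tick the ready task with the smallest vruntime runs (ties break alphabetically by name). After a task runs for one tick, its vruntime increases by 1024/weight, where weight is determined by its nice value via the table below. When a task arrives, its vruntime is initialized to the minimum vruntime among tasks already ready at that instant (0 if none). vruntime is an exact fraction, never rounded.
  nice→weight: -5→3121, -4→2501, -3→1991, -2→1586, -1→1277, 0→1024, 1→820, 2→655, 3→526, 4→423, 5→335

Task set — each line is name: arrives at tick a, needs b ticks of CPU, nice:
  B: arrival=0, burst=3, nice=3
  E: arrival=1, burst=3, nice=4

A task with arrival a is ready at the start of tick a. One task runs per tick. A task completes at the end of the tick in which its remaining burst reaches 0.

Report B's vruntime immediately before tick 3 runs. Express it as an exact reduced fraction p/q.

vruntime(B, start of tick 3) = 1024/263

t=0: vr[B=0] → run B
t=1: vr[B=512/263 E=512/263] → run B
t=2: vr[B=1024/263 E=512/263] → run E
t=3: vr[B=1024/263 E=485888/111249] → run B
t=4: vr[E=485888/111249] → run E
t=5: vr[E=755200/111249] → run E
t=6: (idle)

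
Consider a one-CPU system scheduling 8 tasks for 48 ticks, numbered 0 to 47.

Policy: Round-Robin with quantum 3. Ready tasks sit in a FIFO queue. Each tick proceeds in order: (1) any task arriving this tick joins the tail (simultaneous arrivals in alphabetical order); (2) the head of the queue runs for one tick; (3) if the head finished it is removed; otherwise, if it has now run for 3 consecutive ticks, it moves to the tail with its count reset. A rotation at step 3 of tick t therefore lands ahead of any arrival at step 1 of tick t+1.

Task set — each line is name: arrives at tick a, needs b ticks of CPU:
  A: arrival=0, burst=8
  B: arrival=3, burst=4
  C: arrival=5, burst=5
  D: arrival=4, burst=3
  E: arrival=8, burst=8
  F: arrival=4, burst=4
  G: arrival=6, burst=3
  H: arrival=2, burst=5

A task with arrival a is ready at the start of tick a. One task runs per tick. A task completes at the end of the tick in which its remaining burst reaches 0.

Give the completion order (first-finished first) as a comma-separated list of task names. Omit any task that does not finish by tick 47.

t=0: queue=[A] q_used=0 → run A
t=1: queue=[A] q_used=1 → run A
t=2: queue=[A,H] q_used=2 → run A
t=3: queue=[H,A,B] q_used=0 → run H
t=4: queue=[H,A,B,D,F] q_used=1 → run H
t=5: queue=[H,A,B,D,F,C] q_used=2 → run H
t=6: queue=[A,B,D,F,C,H,G] q_used=0 → run A
t=7: queue=[A,B,D,F,C,H,G] q_used=1 → run A
t=8: queue=[A,B,D,F,C,H,G,E] q_used=2 → run A
t=9: queue=[B,D,F,C,H,G,E,A] q_used=0 → run B
t=10: queue=[B,D,F,C,H,G,E,A] q_used=1 → run B
t=11: queue=[B,D,F,C,H,G,E,A] q_used=2 → run B
t=12: queue=[D,F,C,H,G,E,A,B] q_used=0 → run D
t=13: queue=[D,F,C,H,G,E,A,B] q_used=1 → run D
t=14: queue=[D,F,C,H,G,E,A,B] q_used=2 → run D
t=15: queue=[F,C,H,G,E,A,B] q_used=0 → run F
t=16: queue=[F,C,H,G,E,A,B] q_used=1 → run F
t=17: queue=[F,C,H,G,E,A,B] q_used=2 → run F
t=18: queue=[C,H,G,E,A,B,F] q_used=0 → run C
t=19: queue=[C,H,G,E,A,B,F] q_used=1 → run C
t=20: queue=[C,H,G,E,A,B,F] q_used=2 → run C
t=21: queue=[H,G,E,A,B,F,C] q_used=0 → run H
t=22: queue=[H,G,E,A,B,F,C] q_used=1 → run H
t=23: queue=[G,E,A,B,F,C] q_used=0 → run G
t=24: queue=[G,E,A,B,F,C] q_used=1 → run G
t=25: queue=[G,E,A,B,F,C] q_used=2 → run G
t=26: queue=[E,A,B,F,C] q_used=0 → run E
t=27: queue=[E,A,B,F,C] q_used=1 → run E
t=28: queue=[E,A,B,F,C] q_used=2 → run E
t=29: queue=[A,B,F,C,E] q_used=0 → run A
t=30: queue=[A,B,F,C,E] q_used=1 → run A
t=31: queue=[B,F,C,E] q_used=0 → run B
t=32: queue=[F,C,E] q_used=0 → run F
t=33: queue=[C,E] q_used=0 → run C
t=34: queue=[C,E] q_used=1 → run C
t=35: queue=[E] q_used=0 → run E
t=36: queue=[E] q_used=1 → run E
t=37: queue=[E] q_used=2 → run E
t=38: queue=[E] q_used=0 → run E
t=39: queue=[E] q_used=1 → run E
t=40: (idle)
t=41: (idle)
t=42: (idle)
t=43: (idle)
t=44: (idle)
t=45: (idle)
t=46: (idle)
t=47: (idle)

completion order = D, H, G, A, B, F, C, E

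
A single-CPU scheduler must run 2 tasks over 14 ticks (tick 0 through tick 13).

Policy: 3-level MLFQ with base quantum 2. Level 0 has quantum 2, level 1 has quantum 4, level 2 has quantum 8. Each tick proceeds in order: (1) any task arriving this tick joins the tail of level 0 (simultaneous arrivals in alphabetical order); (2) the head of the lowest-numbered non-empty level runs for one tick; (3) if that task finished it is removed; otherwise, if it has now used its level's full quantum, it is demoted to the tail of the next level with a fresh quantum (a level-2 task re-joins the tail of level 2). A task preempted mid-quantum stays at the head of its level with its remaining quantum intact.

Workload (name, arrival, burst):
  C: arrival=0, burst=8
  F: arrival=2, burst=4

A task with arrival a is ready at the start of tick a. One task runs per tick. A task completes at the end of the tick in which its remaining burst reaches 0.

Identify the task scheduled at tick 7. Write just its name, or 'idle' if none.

t=0: L0/L1/L2 = C/-/- → run C
t=1: L0/L1/L2 = C/-/- → run C
t=2: L0/L1/L2 = F/C/- → run F
t=3: L0/L1/L2 = F/C/- → run F
t=4: L0/L1/L2 = -/CF/- → run C
t=5: L0/L1/L2 = -/CF/- → run C
t=6: L0/L1/L2 = -/CF/- → run C
t=7: L0/L1/L2 = -/CF/- → run C
t=8: L0/L1/L2 = -/F/C → run F
t=9: L0/L1/L2 = -/F/C → run F
t=10: L0/L1/L2 = -/-/C → run C
t=11: L0/L1/L2 = -/-/C → run C
t=12: (idle)
t=13: (idle)

running at tick 7 = C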